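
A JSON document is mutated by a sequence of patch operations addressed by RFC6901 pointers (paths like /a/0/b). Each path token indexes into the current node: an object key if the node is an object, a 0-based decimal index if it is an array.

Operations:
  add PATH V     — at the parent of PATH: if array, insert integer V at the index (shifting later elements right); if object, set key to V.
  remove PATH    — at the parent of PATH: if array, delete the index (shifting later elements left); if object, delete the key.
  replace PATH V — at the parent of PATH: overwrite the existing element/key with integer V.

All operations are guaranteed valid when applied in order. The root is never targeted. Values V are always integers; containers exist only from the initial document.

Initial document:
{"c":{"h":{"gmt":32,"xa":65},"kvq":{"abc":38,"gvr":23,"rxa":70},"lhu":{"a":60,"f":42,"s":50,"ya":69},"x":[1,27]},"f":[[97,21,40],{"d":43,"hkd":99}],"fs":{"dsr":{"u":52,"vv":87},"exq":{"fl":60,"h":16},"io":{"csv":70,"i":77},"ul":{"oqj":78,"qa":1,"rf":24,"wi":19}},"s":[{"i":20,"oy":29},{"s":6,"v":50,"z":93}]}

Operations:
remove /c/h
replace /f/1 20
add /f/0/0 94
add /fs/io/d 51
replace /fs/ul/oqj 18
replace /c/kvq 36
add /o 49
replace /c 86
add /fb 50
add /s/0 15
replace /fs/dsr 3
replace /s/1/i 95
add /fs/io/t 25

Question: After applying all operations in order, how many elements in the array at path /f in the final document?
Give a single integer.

After op 1 (remove /c/h): {"c":{"kvq":{"abc":38,"gvr":23,"rxa":70},"lhu":{"a":60,"f":42,"s":50,"ya":69},"x":[1,27]},"f":[[97,21,40],{"d":43,"hkd":99}],"fs":{"dsr":{"u":52,"vv":87},"exq":{"fl":60,"h":16},"io":{"csv":70,"i":77},"ul":{"oqj":78,"qa":1,"rf":24,"wi":19}},"s":[{"i":20,"oy":29},{"s":6,"v":50,"z":93}]}
After op 2 (replace /f/1 20): {"c":{"kvq":{"abc":38,"gvr":23,"rxa":70},"lhu":{"a":60,"f":42,"s":50,"ya":69},"x":[1,27]},"f":[[97,21,40],20],"fs":{"dsr":{"u":52,"vv":87},"exq":{"fl":60,"h":16},"io":{"csv":70,"i":77},"ul":{"oqj":78,"qa":1,"rf":24,"wi":19}},"s":[{"i":20,"oy":29},{"s":6,"v":50,"z":93}]}
After op 3 (add /f/0/0 94): {"c":{"kvq":{"abc":38,"gvr":23,"rxa":70},"lhu":{"a":60,"f":42,"s":50,"ya":69},"x":[1,27]},"f":[[94,97,21,40],20],"fs":{"dsr":{"u":52,"vv":87},"exq":{"fl":60,"h":16},"io":{"csv":70,"i":77},"ul":{"oqj":78,"qa":1,"rf":24,"wi":19}},"s":[{"i":20,"oy":29},{"s":6,"v":50,"z":93}]}
After op 4 (add /fs/io/d 51): {"c":{"kvq":{"abc":38,"gvr":23,"rxa":70},"lhu":{"a":60,"f":42,"s":50,"ya":69},"x":[1,27]},"f":[[94,97,21,40],20],"fs":{"dsr":{"u":52,"vv":87},"exq":{"fl":60,"h":16},"io":{"csv":70,"d":51,"i":77},"ul":{"oqj":78,"qa":1,"rf":24,"wi":19}},"s":[{"i":20,"oy":29},{"s":6,"v":50,"z":93}]}
After op 5 (replace /fs/ul/oqj 18): {"c":{"kvq":{"abc":38,"gvr":23,"rxa":70},"lhu":{"a":60,"f":42,"s":50,"ya":69},"x":[1,27]},"f":[[94,97,21,40],20],"fs":{"dsr":{"u":52,"vv":87},"exq":{"fl":60,"h":16},"io":{"csv":70,"d":51,"i":77},"ul":{"oqj":18,"qa":1,"rf":24,"wi":19}},"s":[{"i":20,"oy":29},{"s":6,"v":50,"z":93}]}
After op 6 (replace /c/kvq 36): {"c":{"kvq":36,"lhu":{"a":60,"f":42,"s":50,"ya":69},"x":[1,27]},"f":[[94,97,21,40],20],"fs":{"dsr":{"u":52,"vv":87},"exq":{"fl":60,"h":16},"io":{"csv":70,"d":51,"i":77},"ul":{"oqj":18,"qa":1,"rf":24,"wi":19}},"s":[{"i":20,"oy":29},{"s":6,"v":50,"z":93}]}
After op 7 (add /o 49): {"c":{"kvq":36,"lhu":{"a":60,"f":42,"s":50,"ya":69},"x":[1,27]},"f":[[94,97,21,40],20],"fs":{"dsr":{"u":52,"vv":87},"exq":{"fl":60,"h":16},"io":{"csv":70,"d":51,"i":77},"ul":{"oqj":18,"qa":1,"rf":24,"wi":19}},"o":49,"s":[{"i":20,"oy":29},{"s":6,"v":50,"z":93}]}
After op 8 (replace /c 86): {"c":86,"f":[[94,97,21,40],20],"fs":{"dsr":{"u":52,"vv":87},"exq":{"fl":60,"h":16},"io":{"csv":70,"d":51,"i":77},"ul":{"oqj":18,"qa":1,"rf":24,"wi":19}},"o":49,"s":[{"i":20,"oy":29},{"s":6,"v":50,"z":93}]}
After op 9 (add /fb 50): {"c":86,"f":[[94,97,21,40],20],"fb":50,"fs":{"dsr":{"u":52,"vv":87},"exq":{"fl":60,"h":16},"io":{"csv":70,"d":51,"i":77},"ul":{"oqj":18,"qa":1,"rf":24,"wi":19}},"o":49,"s":[{"i":20,"oy":29},{"s":6,"v":50,"z":93}]}
After op 10 (add /s/0 15): {"c":86,"f":[[94,97,21,40],20],"fb":50,"fs":{"dsr":{"u":52,"vv":87},"exq":{"fl":60,"h":16},"io":{"csv":70,"d":51,"i":77},"ul":{"oqj":18,"qa":1,"rf":24,"wi":19}},"o":49,"s":[15,{"i":20,"oy":29},{"s":6,"v":50,"z":93}]}
After op 11 (replace /fs/dsr 3): {"c":86,"f":[[94,97,21,40],20],"fb":50,"fs":{"dsr":3,"exq":{"fl":60,"h":16},"io":{"csv":70,"d":51,"i":77},"ul":{"oqj":18,"qa":1,"rf":24,"wi":19}},"o":49,"s":[15,{"i":20,"oy":29},{"s":6,"v":50,"z":93}]}
After op 12 (replace /s/1/i 95): {"c":86,"f":[[94,97,21,40],20],"fb":50,"fs":{"dsr":3,"exq":{"fl":60,"h":16},"io":{"csv":70,"d":51,"i":77},"ul":{"oqj":18,"qa":1,"rf":24,"wi":19}},"o":49,"s":[15,{"i":95,"oy":29},{"s":6,"v":50,"z":93}]}
After op 13 (add /fs/io/t 25): {"c":86,"f":[[94,97,21,40],20],"fb":50,"fs":{"dsr":3,"exq":{"fl":60,"h":16},"io":{"csv":70,"d":51,"i":77,"t":25},"ul":{"oqj":18,"qa":1,"rf":24,"wi":19}},"o":49,"s":[15,{"i":95,"oy":29},{"s":6,"v":50,"z":93}]}
Size at path /f: 2

Answer: 2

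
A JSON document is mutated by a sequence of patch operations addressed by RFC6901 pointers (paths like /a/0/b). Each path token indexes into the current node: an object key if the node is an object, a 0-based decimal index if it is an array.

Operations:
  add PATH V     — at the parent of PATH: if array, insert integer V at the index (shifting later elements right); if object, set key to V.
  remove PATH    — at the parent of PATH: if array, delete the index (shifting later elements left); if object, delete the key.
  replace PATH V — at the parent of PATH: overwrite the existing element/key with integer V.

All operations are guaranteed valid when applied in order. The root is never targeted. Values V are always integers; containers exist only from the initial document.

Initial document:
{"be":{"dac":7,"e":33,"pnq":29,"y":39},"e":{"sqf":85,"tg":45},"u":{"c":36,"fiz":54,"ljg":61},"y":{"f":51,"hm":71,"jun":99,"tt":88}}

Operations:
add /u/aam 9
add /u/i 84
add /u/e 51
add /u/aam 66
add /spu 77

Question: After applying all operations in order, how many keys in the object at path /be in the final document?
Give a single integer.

After op 1 (add /u/aam 9): {"be":{"dac":7,"e":33,"pnq":29,"y":39},"e":{"sqf":85,"tg":45},"u":{"aam":9,"c":36,"fiz":54,"ljg":61},"y":{"f":51,"hm":71,"jun":99,"tt":88}}
After op 2 (add /u/i 84): {"be":{"dac":7,"e":33,"pnq":29,"y":39},"e":{"sqf":85,"tg":45},"u":{"aam":9,"c":36,"fiz":54,"i":84,"ljg":61},"y":{"f":51,"hm":71,"jun":99,"tt":88}}
After op 3 (add /u/e 51): {"be":{"dac":7,"e":33,"pnq":29,"y":39},"e":{"sqf":85,"tg":45},"u":{"aam":9,"c":36,"e":51,"fiz":54,"i":84,"ljg":61},"y":{"f":51,"hm":71,"jun":99,"tt":88}}
After op 4 (add /u/aam 66): {"be":{"dac":7,"e":33,"pnq":29,"y":39},"e":{"sqf":85,"tg":45},"u":{"aam":66,"c":36,"e":51,"fiz":54,"i":84,"ljg":61},"y":{"f":51,"hm":71,"jun":99,"tt":88}}
After op 5 (add /spu 77): {"be":{"dac":7,"e":33,"pnq":29,"y":39},"e":{"sqf":85,"tg":45},"spu":77,"u":{"aam":66,"c":36,"e":51,"fiz":54,"i":84,"ljg":61},"y":{"f":51,"hm":71,"jun":99,"tt":88}}
Size at path /be: 4

Answer: 4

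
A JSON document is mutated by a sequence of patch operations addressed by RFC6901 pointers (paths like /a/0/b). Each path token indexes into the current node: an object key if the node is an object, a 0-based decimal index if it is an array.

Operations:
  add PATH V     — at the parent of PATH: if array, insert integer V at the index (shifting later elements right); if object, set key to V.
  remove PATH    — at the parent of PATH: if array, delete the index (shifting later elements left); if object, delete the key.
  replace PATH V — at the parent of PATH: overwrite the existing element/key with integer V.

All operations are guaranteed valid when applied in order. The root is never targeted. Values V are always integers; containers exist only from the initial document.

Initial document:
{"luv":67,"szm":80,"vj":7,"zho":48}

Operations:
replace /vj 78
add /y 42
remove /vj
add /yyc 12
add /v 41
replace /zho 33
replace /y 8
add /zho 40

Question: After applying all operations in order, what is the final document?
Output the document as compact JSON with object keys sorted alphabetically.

After op 1 (replace /vj 78): {"luv":67,"szm":80,"vj":78,"zho":48}
After op 2 (add /y 42): {"luv":67,"szm":80,"vj":78,"y":42,"zho":48}
After op 3 (remove /vj): {"luv":67,"szm":80,"y":42,"zho":48}
After op 4 (add /yyc 12): {"luv":67,"szm":80,"y":42,"yyc":12,"zho":48}
After op 5 (add /v 41): {"luv":67,"szm":80,"v":41,"y":42,"yyc":12,"zho":48}
After op 6 (replace /zho 33): {"luv":67,"szm":80,"v":41,"y":42,"yyc":12,"zho":33}
After op 7 (replace /y 8): {"luv":67,"szm":80,"v":41,"y":8,"yyc":12,"zho":33}
After op 8 (add /zho 40): {"luv":67,"szm":80,"v":41,"y":8,"yyc":12,"zho":40}

Answer: {"luv":67,"szm":80,"v":41,"y":8,"yyc":12,"zho":40}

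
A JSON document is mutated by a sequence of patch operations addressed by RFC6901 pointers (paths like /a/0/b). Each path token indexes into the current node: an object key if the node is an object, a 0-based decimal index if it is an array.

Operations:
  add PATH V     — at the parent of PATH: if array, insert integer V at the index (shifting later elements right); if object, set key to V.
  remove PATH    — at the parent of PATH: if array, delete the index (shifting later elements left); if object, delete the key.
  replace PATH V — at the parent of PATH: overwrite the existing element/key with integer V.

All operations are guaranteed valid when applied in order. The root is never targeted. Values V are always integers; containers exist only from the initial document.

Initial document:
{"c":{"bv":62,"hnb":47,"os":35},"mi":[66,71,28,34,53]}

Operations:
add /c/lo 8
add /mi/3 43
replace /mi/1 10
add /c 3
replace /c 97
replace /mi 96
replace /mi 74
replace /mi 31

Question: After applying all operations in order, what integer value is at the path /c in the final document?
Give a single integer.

Answer: 97

Derivation:
After op 1 (add /c/lo 8): {"c":{"bv":62,"hnb":47,"lo":8,"os":35},"mi":[66,71,28,34,53]}
After op 2 (add /mi/3 43): {"c":{"bv":62,"hnb":47,"lo":8,"os":35},"mi":[66,71,28,43,34,53]}
After op 3 (replace /mi/1 10): {"c":{"bv":62,"hnb":47,"lo":8,"os":35},"mi":[66,10,28,43,34,53]}
After op 4 (add /c 3): {"c":3,"mi":[66,10,28,43,34,53]}
After op 5 (replace /c 97): {"c":97,"mi":[66,10,28,43,34,53]}
After op 6 (replace /mi 96): {"c":97,"mi":96}
After op 7 (replace /mi 74): {"c":97,"mi":74}
After op 8 (replace /mi 31): {"c":97,"mi":31}
Value at /c: 97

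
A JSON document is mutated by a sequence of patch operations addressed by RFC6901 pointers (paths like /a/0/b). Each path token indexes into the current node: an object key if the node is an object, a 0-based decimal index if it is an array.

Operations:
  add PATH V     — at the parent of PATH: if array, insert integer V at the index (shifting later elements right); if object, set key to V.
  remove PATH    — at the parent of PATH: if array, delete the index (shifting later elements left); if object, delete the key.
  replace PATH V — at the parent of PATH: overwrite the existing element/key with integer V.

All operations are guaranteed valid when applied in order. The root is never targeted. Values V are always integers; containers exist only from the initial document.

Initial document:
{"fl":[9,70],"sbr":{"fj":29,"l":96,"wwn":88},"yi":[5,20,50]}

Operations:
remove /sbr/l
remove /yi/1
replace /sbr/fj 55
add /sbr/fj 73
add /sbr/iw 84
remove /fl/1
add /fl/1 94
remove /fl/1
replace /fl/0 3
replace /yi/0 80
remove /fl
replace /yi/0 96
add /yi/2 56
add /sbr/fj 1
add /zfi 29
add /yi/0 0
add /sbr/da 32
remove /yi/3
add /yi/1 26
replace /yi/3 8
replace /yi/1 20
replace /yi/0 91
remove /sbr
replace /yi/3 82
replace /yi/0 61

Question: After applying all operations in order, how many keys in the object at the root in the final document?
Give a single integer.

Answer: 2

Derivation:
After op 1 (remove /sbr/l): {"fl":[9,70],"sbr":{"fj":29,"wwn":88},"yi":[5,20,50]}
After op 2 (remove /yi/1): {"fl":[9,70],"sbr":{"fj":29,"wwn":88},"yi":[5,50]}
After op 3 (replace /sbr/fj 55): {"fl":[9,70],"sbr":{"fj":55,"wwn":88},"yi":[5,50]}
After op 4 (add /sbr/fj 73): {"fl":[9,70],"sbr":{"fj":73,"wwn":88},"yi":[5,50]}
After op 5 (add /sbr/iw 84): {"fl":[9,70],"sbr":{"fj":73,"iw":84,"wwn":88},"yi":[5,50]}
After op 6 (remove /fl/1): {"fl":[9],"sbr":{"fj":73,"iw":84,"wwn":88},"yi":[5,50]}
After op 7 (add /fl/1 94): {"fl":[9,94],"sbr":{"fj":73,"iw":84,"wwn":88},"yi":[5,50]}
After op 8 (remove /fl/1): {"fl":[9],"sbr":{"fj":73,"iw":84,"wwn":88},"yi":[5,50]}
After op 9 (replace /fl/0 3): {"fl":[3],"sbr":{"fj":73,"iw":84,"wwn":88},"yi":[5,50]}
After op 10 (replace /yi/0 80): {"fl":[3],"sbr":{"fj":73,"iw":84,"wwn":88},"yi":[80,50]}
After op 11 (remove /fl): {"sbr":{"fj":73,"iw":84,"wwn":88},"yi":[80,50]}
After op 12 (replace /yi/0 96): {"sbr":{"fj":73,"iw":84,"wwn":88},"yi":[96,50]}
After op 13 (add /yi/2 56): {"sbr":{"fj":73,"iw":84,"wwn":88},"yi":[96,50,56]}
After op 14 (add /sbr/fj 1): {"sbr":{"fj":1,"iw":84,"wwn":88},"yi":[96,50,56]}
After op 15 (add /zfi 29): {"sbr":{"fj":1,"iw":84,"wwn":88},"yi":[96,50,56],"zfi":29}
After op 16 (add /yi/0 0): {"sbr":{"fj":1,"iw":84,"wwn":88},"yi":[0,96,50,56],"zfi":29}
After op 17 (add /sbr/da 32): {"sbr":{"da":32,"fj":1,"iw":84,"wwn":88},"yi":[0,96,50,56],"zfi":29}
After op 18 (remove /yi/3): {"sbr":{"da":32,"fj":1,"iw":84,"wwn":88},"yi":[0,96,50],"zfi":29}
After op 19 (add /yi/1 26): {"sbr":{"da":32,"fj":1,"iw":84,"wwn":88},"yi":[0,26,96,50],"zfi":29}
After op 20 (replace /yi/3 8): {"sbr":{"da":32,"fj":1,"iw":84,"wwn":88},"yi":[0,26,96,8],"zfi":29}
After op 21 (replace /yi/1 20): {"sbr":{"da":32,"fj":1,"iw":84,"wwn":88},"yi":[0,20,96,8],"zfi":29}
After op 22 (replace /yi/0 91): {"sbr":{"da":32,"fj":1,"iw":84,"wwn":88},"yi":[91,20,96,8],"zfi":29}
After op 23 (remove /sbr): {"yi":[91,20,96,8],"zfi":29}
After op 24 (replace /yi/3 82): {"yi":[91,20,96,82],"zfi":29}
After op 25 (replace /yi/0 61): {"yi":[61,20,96,82],"zfi":29}
Size at the root: 2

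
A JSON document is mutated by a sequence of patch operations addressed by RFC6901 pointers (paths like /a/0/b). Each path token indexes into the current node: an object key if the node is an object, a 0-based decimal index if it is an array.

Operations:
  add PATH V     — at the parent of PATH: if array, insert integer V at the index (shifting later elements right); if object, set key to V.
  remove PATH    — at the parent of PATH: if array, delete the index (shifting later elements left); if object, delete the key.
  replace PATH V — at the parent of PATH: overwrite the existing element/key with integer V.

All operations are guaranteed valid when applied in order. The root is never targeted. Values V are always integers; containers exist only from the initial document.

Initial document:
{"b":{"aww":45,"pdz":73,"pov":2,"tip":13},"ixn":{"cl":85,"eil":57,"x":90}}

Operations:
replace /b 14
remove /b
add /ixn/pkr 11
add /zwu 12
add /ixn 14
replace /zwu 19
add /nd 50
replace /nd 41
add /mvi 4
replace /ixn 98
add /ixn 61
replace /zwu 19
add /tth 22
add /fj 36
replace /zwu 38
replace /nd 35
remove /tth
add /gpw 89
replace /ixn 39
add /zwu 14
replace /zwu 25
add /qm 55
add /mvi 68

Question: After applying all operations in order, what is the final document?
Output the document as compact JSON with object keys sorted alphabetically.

After op 1 (replace /b 14): {"b":14,"ixn":{"cl":85,"eil":57,"x":90}}
After op 2 (remove /b): {"ixn":{"cl":85,"eil":57,"x":90}}
After op 3 (add /ixn/pkr 11): {"ixn":{"cl":85,"eil":57,"pkr":11,"x":90}}
After op 4 (add /zwu 12): {"ixn":{"cl":85,"eil":57,"pkr":11,"x":90},"zwu":12}
After op 5 (add /ixn 14): {"ixn":14,"zwu":12}
After op 6 (replace /zwu 19): {"ixn":14,"zwu":19}
After op 7 (add /nd 50): {"ixn":14,"nd":50,"zwu":19}
After op 8 (replace /nd 41): {"ixn":14,"nd":41,"zwu":19}
After op 9 (add /mvi 4): {"ixn":14,"mvi":4,"nd":41,"zwu":19}
After op 10 (replace /ixn 98): {"ixn":98,"mvi":4,"nd":41,"zwu":19}
After op 11 (add /ixn 61): {"ixn":61,"mvi":4,"nd":41,"zwu":19}
After op 12 (replace /zwu 19): {"ixn":61,"mvi":4,"nd":41,"zwu":19}
After op 13 (add /tth 22): {"ixn":61,"mvi":4,"nd":41,"tth":22,"zwu":19}
After op 14 (add /fj 36): {"fj":36,"ixn":61,"mvi":4,"nd":41,"tth":22,"zwu":19}
After op 15 (replace /zwu 38): {"fj":36,"ixn":61,"mvi":4,"nd":41,"tth":22,"zwu":38}
After op 16 (replace /nd 35): {"fj":36,"ixn":61,"mvi":4,"nd":35,"tth":22,"zwu":38}
After op 17 (remove /tth): {"fj":36,"ixn":61,"mvi":4,"nd":35,"zwu":38}
After op 18 (add /gpw 89): {"fj":36,"gpw":89,"ixn":61,"mvi":4,"nd":35,"zwu":38}
After op 19 (replace /ixn 39): {"fj":36,"gpw":89,"ixn":39,"mvi":4,"nd":35,"zwu":38}
After op 20 (add /zwu 14): {"fj":36,"gpw":89,"ixn":39,"mvi":4,"nd":35,"zwu":14}
After op 21 (replace /zwu 25): {"fj":36,"gpw":89,"ixn":39,"mvi":4,"nd":35,"zwu":25}
After op 22 (add /qm 55): {"fj":36,"gpw":89,"ixn":39,"mvi":4,"nd":35,"qm":55,"zwu":25}
After op 23 (add /mvi 68): {"fj":36,"gpw":89,"ixn":39,"mvi":68,"nd":35,"qm":55,"zwu":25}

Answer: {"fj":36,"gpw":89,"ixn":39,"mvi":68,"nd":35,"qm":55,"zwu":25}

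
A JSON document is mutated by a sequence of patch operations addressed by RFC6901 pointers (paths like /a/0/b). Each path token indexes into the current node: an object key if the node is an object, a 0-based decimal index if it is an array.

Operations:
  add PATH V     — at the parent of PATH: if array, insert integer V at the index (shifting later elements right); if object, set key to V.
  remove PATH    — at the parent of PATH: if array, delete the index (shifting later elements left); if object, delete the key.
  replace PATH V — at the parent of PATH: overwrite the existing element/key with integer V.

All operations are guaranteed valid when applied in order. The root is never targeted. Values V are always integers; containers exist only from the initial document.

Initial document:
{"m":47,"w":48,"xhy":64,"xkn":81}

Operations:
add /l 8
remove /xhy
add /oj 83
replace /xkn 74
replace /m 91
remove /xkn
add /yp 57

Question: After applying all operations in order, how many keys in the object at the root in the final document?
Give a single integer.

Answer: 5

Derivation:
After op 1 (add /l 8): {"l":8,"m":47,"w":48,"xhy":64,"xkn":81}
After op 2 (remove /xhy): {"l":8,"m":47,"w":48,"xkn":81}
After op 3 (add /oj 83): {"l":8,"m":47,"oj":83,"w":48,"xkn":81}
After op 4 (replace /xkn 74): {"l":8,"m":47,"oj":83,"w":48,"xkn":74}
After op 5 (replace /m 91): {"l":8,"m":91,"oj":83,"w":48,"xkn":74}
After op 6 (remove /xkn): {"l":8,"m":91,"oj":83,"w":48}
After op 7 (add /yp 57): {"l":8,"m":91,"oj":83,"w":48,"yp":57}
Size at the root: 5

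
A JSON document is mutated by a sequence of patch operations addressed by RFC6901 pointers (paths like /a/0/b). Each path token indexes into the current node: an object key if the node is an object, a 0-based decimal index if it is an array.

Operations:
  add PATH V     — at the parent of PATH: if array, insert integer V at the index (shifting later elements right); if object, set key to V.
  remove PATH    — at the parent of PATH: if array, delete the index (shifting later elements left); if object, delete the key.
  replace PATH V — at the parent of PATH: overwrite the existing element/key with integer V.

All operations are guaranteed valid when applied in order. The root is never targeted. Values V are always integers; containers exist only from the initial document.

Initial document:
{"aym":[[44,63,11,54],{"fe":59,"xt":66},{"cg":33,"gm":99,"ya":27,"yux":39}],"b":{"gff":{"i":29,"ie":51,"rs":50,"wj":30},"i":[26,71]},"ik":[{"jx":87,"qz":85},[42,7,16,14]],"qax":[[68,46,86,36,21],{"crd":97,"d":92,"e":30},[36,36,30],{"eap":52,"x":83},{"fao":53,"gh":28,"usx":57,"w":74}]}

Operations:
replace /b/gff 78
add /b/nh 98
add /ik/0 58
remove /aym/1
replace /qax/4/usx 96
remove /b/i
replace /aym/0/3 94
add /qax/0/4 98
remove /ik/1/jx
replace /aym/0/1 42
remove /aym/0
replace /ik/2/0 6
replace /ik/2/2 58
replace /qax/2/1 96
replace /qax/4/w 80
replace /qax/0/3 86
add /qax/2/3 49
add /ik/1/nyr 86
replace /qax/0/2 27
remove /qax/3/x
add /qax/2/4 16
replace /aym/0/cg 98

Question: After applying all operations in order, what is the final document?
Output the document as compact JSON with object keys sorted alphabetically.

Answer: {"aym":[{"cg":98,"gm":99,"ya":27,"yux":39}],"b":{"gff":78,"nh":98},"ik":[58,{"nyr":86,"qz":85},[6,7,58,14]],"qax":[[68,46,27,86,98,21],{"crd":97,"d":92,"e":30},[36,96,30,49,16],{"eap":52},{"fao":53,"gh":28,"usx":96,"w":80}]}

Derivation:
After op 1 (replace /b/gff 78): {"aym":[[44,63,11,54],{"fe":59,"xt":66},{"cg":33,"gm":99,"ya":27,"yux":39}],"b":{"gff":78,"i":[26,71]},"ik":[{"jx":87,"qz":85},[42,7,16,14]],"qax":[[68,46,86,36,21],{"crd":97,"d":92,"e":30},[36,36,30],{"eap":52,"x":83},{"fao":53,"gh":28,"usx":57,"w":74}]}
After op 2 (add /b/nh 98): {"aym":[[44,63,11,54],{"fe":59,"xt":66},{"cg":33,"gm":99,"ya":27,"yux":39}],"b":{"gff":78,"i":[26,71],"nh":98},"ik":[{"jx":87,"qz":85},[42,7,16,14]],"qax":[[68,46,86,36,21],{"crd":97,"d":92,"e":30},[36,36,30],{"eap":52,"x":83},{"fao":53,"gh":28,"usx":57,"w":74}]}
After op 3 (add /ik/0 58): {"aym":[[44,63,11,54],{"fe":59,"xt":66},{"cg":33,"gm":99,"ya":27,"yux":39}],"b":{"gff":78,"i":[26,71],"nh":98},"ik":[58,{"jx":87,"qz":85},[42,7,16,14]],"qax":[[68,46,86,36,21],{"crd":97,"d":92,"e":30},[36,36,30],{"eap":52,"x":83},{"fao":53,"gh":28,"usx":57,"w":74}]}
After op 4 (remove /aym/1): {"aym":[[44,63,11,54],{"cg":33,"gm":99,"ya":27,"yux":39}],"b":{"gff":78,"i":[26,71],"nh":98},"ik":[58,{"jx":87,"qz":85},[42,7,16,14]],"qax":[[68,46,86,36,21],{"crd":97,"d":92,"e":30},[36,36,30],{"eap":52,"x":83},{"fao":53,"gh":28,"usx":57,"w":74}]}
After op 5 (replace /qax/4/usx 96): {"aym":[[44,63,11,54],{"cg":33,"gm":99,"ya":27,"yux":39}],"b":{"gff":78,"i":[26,71],"nh":98},"ik":[58,{"jx":87,"qz":85},[42,7,16,14]],"qax":[[68,46,86,36,21],{"crd":97,"d":92,"e":30},[36,36,30],{"eap":52,"x":83},{"fao":53,"gh":28,"usx":96,"w":74}]}
After op 6 (remove /b/i): {"aym":[[44,63,11,54],{"cg":33,"gm":99,"ya":27,"yux":39}],"b":{"gff":78,"nh":98},"ik":[58,{"jx":87,"qz":85},[42,7,16,14]],"qax":[[68,46,86,36,21],{"crd":97,"d":92,"e":30},[36,36,30],{"eap":52,"x":83},{"fao":53,"gh":28,"usx":96,"w":74}]}
After op 7 (replace /aym/0/3 94): {"aym":[[44,63,11,94],{"cg":33,"gm":99,"ya":27,"yux":39}],"b":{"gff":78,"nh":98},"ik":[58,{"jx":87,"qz":85},[42,7,16,14]],"qax":[[68,46,86,36,21],{"crd":97,"d":92,"e":30},[36,36,30],{"eap":52,"x":83},{"fao":53,"gh":28,"usx":96,"w":74}]}
After op 8 (add /qax/0/4 98): {"aym":[[44,63,11,94],{"cg":33,"gm":99,"ya":27,"yux":39}],"b":{"gff":78,"nh":98},"ik":[58,{"jx":87,"qz":85},[42,7,16,14]],"qax":[[68,46,86,36,98,21],{"crd":97,"d":92,"e":30},[36,36,30],{"eap":52,"x":83},{"fao":53,"gh":28,"usx":96,"w":74}]}
After op 9 (remove /ik/1/jx): {"aym":[[44,63,11,94],{"cg":33,"gm":99,"ya":27,"yux":39}],"b":{"gff":78,"nh":98},"ik":[58,{"qz":85},[42,7,16,14]],"qax":[[68,46,86,36,98,21],{"crd":97,"d":92,"e":30},[36,36,30],{"eap":52,"x":83},{"fao":53,"gh":28,"usx":96,"w":74}]}
After op 10 (replace /aym/0/1 42): {"aym":[[44,42,11,94],{"cg":33,"gm":99,"ya":27,"yux":39}],"b":{"gff":78,"nh":98},"ik":[58,{"qz":85},[42,7,16,14]],"qax":[[68,46,86,36,98,21],{"crd":97,"d":92,"e":30},[36,36,30],{"eap":52,"x":83},{"fao":53,"gh":28,"usx":96,"w":74}]}
After op 11 (remove /aym/0): {"aym":[{"cg":33,"gm":99,"ya":27,"yux":39}],"b":{"gff":78,"nh":98},"ik":[58,{"qz":85},[42,7,16,14]],"qax":[[68,46,86,36,98,21],{"crd":97,"d":92,"e":30},[36,36,30],{"eap":52,"x":83},{"fao":53,"gh":28,"usx":96,"w":74}]}
After op 12 (replace /ik/2/0 6): {"aym":[{"cg":33,"gm":99,"ya":27,"yux":39}],"b":{"gff":78,"nh":98},"ik":[58,{"qz":85},[6,7,16,14]],"qax":[[68,46,86,36,98,21],{"crd":97,"d":92,"e":30},[36,36,30],{"eap":52,"x":83},{"fao":53,"gh":28,"usx":96,"w":74}]}
After op 13 (replace /ik/2/2 58): {"aym":[{"cg":33,"gm":99,"ya":27,"yux":39}],"b":{"gff":78,"nh":98},"ik":[58,{"qz":85},[6,7,58,14]],"qax":[[68,46,86,36,98,21],{"crd":97,"d":92,"e":30},[36,36,30],{"eap":52,"x":83},{"fao":53,"gh":28,"usx":96,"w":74}]}
After op 14 (replace /qax/2/1 96): {"aym":[{"cg":33,"gm":99,"ya":27,"yux":39}],"b":{"gff":78,"nh":98},"ik":[58,{"qz":85},[6,7,58,14]],"qax":[[68,46,86,36,98,21],{"crd":97,"d":92,"e":30},[36,96,30],{"eap":52,"x":83},{"fao":53,"gh":28,"usx":96,"w":74}]}
After op 15 (replace /qax/4/w 80): {"aym":[{"cg":33,"gm":99,"ya":27,"yux":39}],"b":{"gff":78,"nh":98},"ik":[58,{"qz":85},[6,7,58,14]],"qax":[[68,46,86,36,98,21],{"crd":97,"d":92,"e":30},[36,96,30],{"eap":52,"x":83},{"fao":53,"gh":28,"usx":96,"w":80}]}
After op 16 (replace /qax/0/3 86): {"aym":[{"cg":33,"gm":99,"ya":27,"yux":39}],"b":{"gff":78,"nh":98},"ik":[58,{"qz":85},[6,7,58,14]],"qax":[[68,46,86,86,98,21],{"crd":97,"d":92,"e":30},[36,96,30],{"eap":52,"x":83},{"fao":53,"gh":28,"usx":96,"w":80}]}
After op 17 (add /qax/2/3 49): {"aym":[{"cg":33,"gm":99,"ya":27,"yux":39}],"b":{"gff":78,"nh":98},"ik":[58,{"qz":85},[6,7,58,14]],"qax":[[68,46,86,86,98,21],{"crd":97,"d":92,"e":30},[36,96,30,49],{"eap":52,"x":83},{"fao":53,"gh":28,"usx":96,"w":80}]}
After op 18 (add /ik/1/nyr 86): {"aym":[{"cg":33,"gm":99,"ya":27,"yux":39}],"b":{"gff":78,"nh":98},"ik":[58,{"nyr":86,"qz":85},[6,7,58,14]],"qax":[[68,46,86,86,98,21],{"crd":97,"d":92,"e":30},[36,96,30,49],{"eap":52,"x":83},{"fao":53,"gh":28,"usx":96,"w":80}]}
After op 19 (replace /qax/0/2 27): {"aym":[{"cg":33,"gm":99,"ya":27,"yux":39}],"b":{"gff":78,"nh":98},"ik":[58,{"nyr":86,"qz":85},[6,7,58,14]],"qax":[[68,46,27,86,98,21],{"crd":97,"d":92,"e":30},[36,96,30,49],{"eap":52,"x":83},{"fao":53,"gh":28,"usx":96,"w":80}]}
After op 20 (remove /qax/3/x): {"aym":[{"cg":33,"gm":99,"ya":27,"yux":39}],"b":{"gff":78,"nh":98},"ik":[58,{"nyr":86,"qz":85},[6,7,58,14]],"qax":[[68,46,27,86,98,21],{"crd":97,"d":92,"e":30},[36,96,30,49],{"eap":52},{"fao":53,"gh":28,"usx":96,"w":80}]}
After op 21 (add /qax/2/4 16): {"aym":[{"cg":33,"gm":99,"ya":27,"yux":39}],"b":{"gff":78,"nh":98},"ik":[58,{"nyr":86,"qz":85},[6,7,58,14]],"qax":[[68,46,27,86,98,21],{"crd":97,"d":92,"e":30},[36,96,30,49,16],{"eap":52},{"fao":53,"gh":28,"usx":96,"w":80}]}
After op 22 (replace /aym/0/cg 98): {"aym":[{"cg":98,"gm":99,"ya":27,"yux":39}],"b":{"gff":78,"nh":98},"ik":[58,{"nyr":86,"qz":85},[6,7,58,14]],"qax":[[68,46,27,86,98,21],{"crd":97,"d":92,"e":30},[36,96,30,49,16],{"eap":52},{"fao":53,"gh":28,"usx":96,"w":80}]}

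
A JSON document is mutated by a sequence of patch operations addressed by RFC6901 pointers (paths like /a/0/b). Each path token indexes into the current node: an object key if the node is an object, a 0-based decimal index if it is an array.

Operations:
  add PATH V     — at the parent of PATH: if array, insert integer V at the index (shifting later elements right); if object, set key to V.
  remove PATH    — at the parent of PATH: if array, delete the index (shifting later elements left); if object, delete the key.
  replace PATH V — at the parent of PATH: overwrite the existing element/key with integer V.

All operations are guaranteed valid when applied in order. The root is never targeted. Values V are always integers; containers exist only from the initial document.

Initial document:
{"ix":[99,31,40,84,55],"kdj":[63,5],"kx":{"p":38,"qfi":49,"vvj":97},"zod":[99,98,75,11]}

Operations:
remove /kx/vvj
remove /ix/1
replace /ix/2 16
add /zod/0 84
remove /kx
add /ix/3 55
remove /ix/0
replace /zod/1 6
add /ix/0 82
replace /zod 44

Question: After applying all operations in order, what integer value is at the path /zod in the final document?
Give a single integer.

Answer: 44

Derivation:
After op 1 (remove /kx/vvj): {"ix":[99,31,40,84,55],"kdj":[63,5],"kx":{"p":38,"qfi":49},"zod":[99,98,75,11]}
After op 2 (remove /ix/1): {"ix":[99,40,84,55],"kdj":[63,5],"kx":{"p":38,"qfi":49},"zod":[99,98,75,11]}
After op 3 (replace /ix/2 16): {"ix":[99,40,16,55],"kdj":[63,5],"kx":{"p":38,"qfi":49},"zod":[99,98,75,11]}
After op 4 (add /zod/0 84): {"ix":[99,40,16,55],"kdj":[63,5],"kx":{"p":38,"qfi":49},"zod":[84,99,98,75,11]}
After op 5 (remove /kx): {"ix":[99,40,16,55],"kdj":[63,5],"zod":[84,99,98,75,11]}
After op 6 (add /ix/3 55): {"ix":[99,40,16,55,55],"kdj":[63,5],"zod":[84,99,98,75,11]}
After op 7 (remove /ix/0): {"ix":[40,16,55,55],"kdj":[63,5],"zod":[84,99,98,75,11]}
After op 8 (replace /zod/1 6): {"ix":[40,16,55,55],"kdj":[63,5],"zod":[84,6,98,75,11]}
After op 9 (add /ix/0 82): {"ix":[82,40,16,55,55],"kdj":[63,5],"zod":[84,6,98,75,11]}
After op 10 (replace /zod 44): {"ix":[82,40,16,55,55],"kdj":[63,5],"zod":44}
Value at /zod: 44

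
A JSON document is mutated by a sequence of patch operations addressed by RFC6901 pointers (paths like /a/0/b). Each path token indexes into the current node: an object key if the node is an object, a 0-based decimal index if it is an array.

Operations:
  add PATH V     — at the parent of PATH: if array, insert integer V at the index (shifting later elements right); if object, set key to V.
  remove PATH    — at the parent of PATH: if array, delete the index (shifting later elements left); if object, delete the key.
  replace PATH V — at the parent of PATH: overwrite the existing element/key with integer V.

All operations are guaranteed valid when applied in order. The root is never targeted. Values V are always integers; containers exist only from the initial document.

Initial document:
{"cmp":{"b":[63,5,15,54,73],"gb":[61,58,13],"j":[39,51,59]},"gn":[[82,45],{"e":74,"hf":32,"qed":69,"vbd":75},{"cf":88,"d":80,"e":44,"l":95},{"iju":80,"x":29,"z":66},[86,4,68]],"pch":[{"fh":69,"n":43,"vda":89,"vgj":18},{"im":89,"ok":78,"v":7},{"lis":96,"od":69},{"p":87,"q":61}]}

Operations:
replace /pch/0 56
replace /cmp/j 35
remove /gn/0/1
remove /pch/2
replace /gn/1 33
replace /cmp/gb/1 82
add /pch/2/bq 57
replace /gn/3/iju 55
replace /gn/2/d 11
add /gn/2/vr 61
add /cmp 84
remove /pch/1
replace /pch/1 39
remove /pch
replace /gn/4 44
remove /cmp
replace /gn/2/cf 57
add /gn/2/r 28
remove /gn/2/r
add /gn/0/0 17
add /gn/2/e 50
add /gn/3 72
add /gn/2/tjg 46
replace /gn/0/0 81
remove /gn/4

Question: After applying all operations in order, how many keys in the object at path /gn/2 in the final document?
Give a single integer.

Answer: 6

Derivation:
After op 1 (replace /pch/0 56): {"cmp":{"b":[63,5,15,54,73],"gb":[61,58,13],"j":[39,51,59]},"gn":[[82,45],{"e":74,"hf":32,"qed":69,"vbd":75},{"cf":88,"d":80,"e":44,"l":95},{"iju":80,"x":29,"z":66},[86,4,68]],"pch":[56,{"im":89,"ok":78,"v":7},{"lis":96,"od":69},{"p":87,"q":61}]}
After op 2 (replace /cmp/j 35): {"cmp":{"b":[63,5,15,54,73],"gb":[61,58,13],"j":35},"gn":[[82,45],{"e":74,"hf":32,"qed":69,"vbd":75},{"cf":88,"d":80,"e":44,"l":95},{"iju":80,"x":29,"z":66},[86,4,68]],"pch":[56,{"im":89,"ok":78,"v":7},{"lis":96,"od":69},{"p":87,"q":61}]}
After op 3 (remove /gn/0/1): {"cmp":{"b":[63,5,15,54,73],"gb":[61,58,13],"j":35},"gn":[[82],{"e":74,"hf":32,"qed":69,"vbd":75},{"cf":88,"d":80,"e":44,"l":95},{"iju":80,"x":29,"z":66},[86,4,68]],"pch":[56,{"im":89,"ok":78,"v":7},{"lis":96,"od":69},{"p":87,"q":61}]}
After op 4 (remove /pch/2): {"cmp":{"b":[63,5,15,54,73],"gb":[61,58,13],"j":35},"gn":[[82],{"e":74,"hf":32,"qed":69,"vbd":75},{"cf":88,"d":80,"e":44,"l":95},{"iju":80,"x":29,"z":66},[86,4,68]],"pch":[56,{"im":89,"ok":78,"v":7},{"p":87,"q":61}]}
After op 5 (replace /gn/1 33): {"cmp":{"b":[63,5,15,54,73],"gb":[61,58,13],"j":35},"gn":[[82],33,{"cf":88,"d":80,"e":44,"l":95},{"iju":80,"x":29,"z":66},[86,4,68]],"pch":[56,{"im":89,"ok":78,"v":7},{"p":87,"q":61}]}
After op 6 (replace /cmp/gb/1 82): {"cmp":{"b":[63,5,15,54,73],"gb":[61,82,13],"j":35},"gn":[[82],33,{"cf":88,"d":80,"e":44,"l":95},{"iju":80,"x":29,"z":66},[86,4,68]],"pch":[56,{"im":89,"ok":78,"v":7},{"p":87,"q":61}]}
After op 7 (add /pch/2/bq 57): {"cmp":{"b":[63,5,15,54,73],"gb":[61,82,13],"j":35},"gn":[[82],33,{"cf":88,"d":80,"e":44,"l":95},{"iju":80,"x":29,"z":66},[86,4,68]],"pch":[56,{"im":89,"ok":78,"v":7},{"bq":57,"p":87,"q":61}]}
After op 8 (replace /gn/3/iju 55): {"cmp":{"b":[63,5,15,54,73],"gb":[61,82,13],"j":35},"gn":[[82],33,{"cf":88,"d":80,"e":44,"l":95},{"iju":55,"x":29,"z":66},[86,4,68]],"pch":[56,{"im":89,"ok":78,"v":7},{"bq":57,"p":87,"q":61}]}
After op 9 (replace /gn/2/d 11): {"cmp":{"b":[63,5,15,54,73],"gb":[61,82,13],"j":35},"gn":[[82],33,{"cf":88,"d":11,"e":44,"l":95},{"iju":55,"x":29,"z":66},[86,4,68]],"pch":[56,{"im":89,"ok":78,"v":7},{"bq":57,"p":87,"q":61}]}
After op 10 (add /gn/2/vr 61): {"cmp":{"b":[63,5,15,54,73],"gb":[61,82,13],"j":35},"gn":[[82],33,{"cf":88,"d":11,"e":44,"l":95,"vr":61},{"iju":55,"x":29,"z":66},[86,4,68]],"pch":[56,{"im":89,"ok":78,"v":7},{"bq":57,"p":87,"q":61}]}
After op 11 (add /cmp 84): {"cmp":84,"gn":[[82],33,{"cf":88,"d":11,"e":44,"l":95,"vr":61},{"iju":55,"x":29,"z":66},[86,4,68]],"pch":[56,{"im":89,"ok":78,"v":7},{"bq":57,"p":87,"q":61}]}
After op 12 (remove /pch/1): {"cmp":84,"gn":[[82],33,{"cf":88,"d":11,"e":44,"l":95,"vr":61},{"iju":55,"x":29,"z":66},[86,4,68]],"pch":[56,{"bq":57,"p":87,"q":61}]}
After op 13 (replace /pch/1 39): {"cmp":84,"gn":[[82],33,{"cf":88,"d":11,"e":44,"l":95,"vr":61},{"iju":55,"x":29,"z":66},[86,4,68]],"pch":[56,39]}
After op 14 (remove /pch): {"cmp":84,"gn":[[82],33,{"cf":88,"d":11,"e":44,"l":95,"vr":61},{"iju":55,"x":29,"z":66},[86,4,68]]}
After op 15 (replace /gn/4 44): {"cmp":84,"gn":[[82],33,{"cf":88,"d":11,"e":44,"l":95,"vr":61},{"iju":55,"x":29,"z":66},44]}
After op 16 (remove /cmp): {"gn":[[82],33,{"cf":88,"d":11,"e":44,"l":95,"vr":61},{"iju":55,"x":29,"z":66},44]}
After op 17 (replace /gn/2/cf 57): {"gn":[[82],33,{"cf":57,"d":11,"e":44,"l":95,"vr":61},{"iju":55,"x":29,"z":66},44]}
After op 18 (add /gn/2/r 28): {"gn":[[82],33,{"cf":57,"d":11,"e":44,"l":95,"r":28,"vr":61},{"iju":55,"x":29,"z":66},44]}
After op 19 (remove /gn/2/r): {"gn":[[82],33,{"cf":57,"d":11,"e":44,"l":95,"vr":61},{"iju":55,"x":29,"z":66},44]}
After op 20 (add /gn/0/0 17): {"gn":[[17,82],33,{"cf":57,"d":11,"e":44,"l":95,"vr":61},{"iju":55,"x":29,"z":66},44]}
After op 21 (add /gn/2/e 50): {"gn":[[17,82],33,{"cf":57,"d":11,"e":50,"l":95,"vr":61},{"iju":55,"x":29,"z":66},44]}
After op 22 (add /gn/3 72): {"gn":[[17,82],33,{"cf":57,"d":11,"e":50,"l":95,"vr":61},72,{"iju":55,"x":29,"z":66},44]}
After op 23 (add /gn/2/tjg 46): {"gn":[[17,82],33,{"cf":57,"d":11,"e":50,"l":95,"tjg":46,"vr":61},72,{"iju":55,"x":29,"z":66},44]}
After op 24 (replace /gn/0/0 81): {"gn":[[81,82],33,{"cf":57,"d":11,"e":50,"l":95,"tjg":46,"vr":61},72,{"iju":55,"x":29,"z":66},44]}
After op 25 (remove /gn/4): {"gn":[[81,82],33,{"cf":57,"d":11,"e":50,"l":95,"tjg":46,"vr":61},72,44]}
Size at path /gn/2: 6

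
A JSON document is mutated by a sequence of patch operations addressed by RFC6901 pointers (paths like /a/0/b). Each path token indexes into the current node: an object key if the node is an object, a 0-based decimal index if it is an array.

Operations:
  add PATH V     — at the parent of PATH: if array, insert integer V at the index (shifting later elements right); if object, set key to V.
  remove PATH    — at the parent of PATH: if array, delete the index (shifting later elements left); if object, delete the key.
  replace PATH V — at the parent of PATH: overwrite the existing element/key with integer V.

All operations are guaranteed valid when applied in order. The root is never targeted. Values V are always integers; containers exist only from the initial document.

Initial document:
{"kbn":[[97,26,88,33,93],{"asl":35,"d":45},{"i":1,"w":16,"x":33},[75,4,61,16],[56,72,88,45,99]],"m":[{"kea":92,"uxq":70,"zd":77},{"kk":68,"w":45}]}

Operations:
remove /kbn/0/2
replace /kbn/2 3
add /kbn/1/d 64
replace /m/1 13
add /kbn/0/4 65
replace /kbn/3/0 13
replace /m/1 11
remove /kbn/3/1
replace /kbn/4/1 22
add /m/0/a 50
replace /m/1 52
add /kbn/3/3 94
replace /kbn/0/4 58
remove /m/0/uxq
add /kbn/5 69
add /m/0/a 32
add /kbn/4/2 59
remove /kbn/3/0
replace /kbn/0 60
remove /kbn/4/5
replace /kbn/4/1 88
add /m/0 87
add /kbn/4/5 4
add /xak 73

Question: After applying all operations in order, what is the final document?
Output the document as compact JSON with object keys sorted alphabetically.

After op 1 (remove /kbn/0/2): {"kbn":[[97,26,33,93],{"asl":35,"d":45},{"i":1,"w":16,"x":33},[75,4,61,16],[56,72,88,45,99]],"m":[{"kea":92,"uxq":70,"zd":77},{"kk":68,"w":45}]}
After op 2 (replace /kbn/2 3): {"kbn":[[97,26,33,93],{"asl":35,"d":45},3,[75,4,61,16],[56,72,88,45,99]],"m":[{"kea":92,"uxq":70,"zd":77},{"kk":68,"w":45}]}
After op 3 (add /kbn/1/d 64): {"kbn":[[97,26,33,93],{"asl":35,"d":64},3,[75,4,61,16],[56,72,88,45,99]],"m":[{"kea":92,"uxq":70,"zd":77},{"kk":68,"w":45}]}
After op 4 (replace /m/1 13): {"kbn":[[97,26,33,93],{"asl":35,"d":64},3,[75,4,61,16],[56,72,88,45,99]],"m":[{"kea":92,"uxq":70,"zd":77},13]}
After op 5 (add /kbn/0/4 65): {"kbn":[[97,26,33,93,65],{"asl":35,"d":64},3,[75,4,61,16],[56,72,88,45,99]],"m":[{"kea":92,"uxq":70,"zd":77},13]}
After op 6 (replace /kbn/3/0 13): {"kbn":[[97,26,33,93,65],{"asl":35,"d":64},3,[13,4,61,16],[56,72,88,45,99]],"m":[{"kea":92,"uxq":70,"zd":77},13]}
After op 7 (replace /m/1 11): {"kbn":[[97,26,33,93,65],{"asl":35,"d":64},3,[13,4,61,16],[56,72,88,45,99]],"m":[{"kea":92,"uxq":70,"zd":77},11]}
After op 8 (remove /kbn/3/1): {"kbn":[[97,26,33,93,65],{"asl":35,"d":64},3,[13,61,16],[56,72,88,45,99]],"m":[{"kea":92,"uxq":70,"zd":77},11]}
After op 9 (replace /kbn/4/1 22): {"kbn":[[97,26,33,93,65],{"asl":35,"d":64},3,[13,61,16],[56,22,88,45,99]],"m":[{"kea":92,"uxq":70,"zd":77},11]}
After op 10 (add /m/0/a 50): {"kbn":[[97,26,33,93,65],{"asl":35,"d":64},3,[13,61,16],[56,22,88,45,99]],"m":[{"a":50,"kea":92,"uxq":70,"zd":77},11]}
After op 11 (replace /m/1 52): {"kbn":[[97,26,33,93,65],{"asl":35,"d":64},3,[13,61,16],[56,22,88,45,99]],"m":[{"a":50,"kea":92,"uxq":70,"zd":77},52]}
After op 12 (add /kbn/3/3 94): {"kbn":[[97,26,33,93,65],{"asl":35,"d":64},3,[13,61,16,94],[56,22,88,45,99]],"m":[{"a":50,"kea":92,"uxq":70,"zd":77},52]}
After op 13 (replace /kbn/0/4 58): {"kbn":[[97,26,33,93,58],{"asl":35,"d":64},3,[13,61,16,94],[56,22,88,45,99]],"m":[{"a":50,"kea":92,"uxq":70,"zd":77},52]}
After op 14 (remove /m/0/uxq): {"kbn":[[97,26,33,93,58],{"asl":35,"d":64},3,[13,61,16,94],[56,22,88,45,99]],"m":[{"a":50,"kea":92,"zd":77},52]}
After op 15 (add /kbn/5 69): {"kbn":[[97,26,33,93,58],{"asl":35,"d":64},3,[13,61,16,94],[56,22,88,45,99],69],"m":[{"a":50,"kea":92,"zd":77},52]}
After op 16 (add /m/0/a 32): {"kbn":[[97,26,33,93,58],{"asl":35,"d":64},3,[13,61,16,94],[56,22,88,45,99],69],"m":[{"a":32,"kea":92,"zd":77},52]}
After op 17 (add /kbn/4/2 59): {"kbn":[[97,26,33,93,58],{"asl":35,"d":64},3,[13,61,16,94],[56,22,59,88,45,99],69],"m":[{"a":32,"kea":92,"zd":77},52]}
After op 18 (remove /kbn/3/0): {"kbn":[[97,26,33,93,58],{"asl":35,"d":64},3,[61,16,94],[56,22,59,88,45,99],69],"m":[{"a":32,"kea":92,"zd":77},52]}
After op 19 (replace /kbn/0 60): {"kbn":[60,{"asl":35,"d":64},3,[61,16,94],[56,22,59,88,45,99],69],"m":[{"a":32,"kea":92,"zd":77},52]}
After op 20 (remove /kbn/4/5): {"kbn":[60,{"asl":35,"d":64},3,[61,16,94],[56,22,59,88,45],69],"m":[{"a":32,"kea":92,"zd":77},52]}
After op 21 (replace /kbn/4/1 88): {"kbn":[60,{"asl":35,"d":64},3,[61,16,94],[56,88,59,88,45],69],"m":[{"a":32,"kea":92,"zd":77},52]}
After op 22 (add /m/0 87): {"kbn":[60,{"asl":35,"d":64},3,[61,16,94],[56,88,59,88,45],69],"m":[87,{"a":32,"kea":92,"zd":77},52]}
After op 23 (add /kbn/4/5 4): {"kbn":[60,{"asl":35,"d":64},3,[61,16,94],[56,88,59,88,45,4],69],"m":[87,{"a":32,"kea":92,"zd":77},52]}
After op 24 (add /xak 73): {"kbn":[60,{"asl":35,"d":64},3,[61,16,94],[56,88,59,88,45,4],69],"m":[87,{"a":32,"kea":92,"zd":77},52],"xak":73}

Answer: {"kbn":[60,{"asl":35,"d":64},3,[61,16,94],[56,88,59,88,45,4],69],"m":[87,{"a":32,"kea":92,"zd":77},52],"xak":73}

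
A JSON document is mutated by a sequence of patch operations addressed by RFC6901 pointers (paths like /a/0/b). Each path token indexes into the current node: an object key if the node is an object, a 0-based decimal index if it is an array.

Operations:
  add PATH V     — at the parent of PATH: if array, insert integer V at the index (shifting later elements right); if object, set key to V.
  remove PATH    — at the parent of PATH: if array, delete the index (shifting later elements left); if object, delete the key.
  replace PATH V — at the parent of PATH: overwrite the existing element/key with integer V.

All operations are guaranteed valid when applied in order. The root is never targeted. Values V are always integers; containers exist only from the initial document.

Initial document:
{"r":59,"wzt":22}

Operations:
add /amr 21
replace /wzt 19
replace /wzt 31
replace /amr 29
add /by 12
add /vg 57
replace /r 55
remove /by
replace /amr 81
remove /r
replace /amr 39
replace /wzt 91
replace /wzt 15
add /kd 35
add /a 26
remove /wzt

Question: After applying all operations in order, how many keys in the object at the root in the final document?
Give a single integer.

Answer: 4

Derivation:
After op 1 (add /amr 21): {"amr":21,"r":59,"wzt":22}
After op 2 (replace /wzt 19): {"amr":21,"r":59,"wzt":19}
After op 3 (replace /wzt 31): {"amr":21,"r":59,"wzt":31}
After op 4 (replace /amr 29): {"amr":29,"r":59,"wzt":31}
After op 5 (add /by 12): {"amr":29,"by":12,"r":59,"wzt":31}
After op 6 (add /vg 57): {"amr":29,"by":12,"r":59,"vg":57,"wzt":31}
After op 7 (replace /r 55): {"amr":29,"by":12,"r":55,"vg":57,"wzt":31}
After op 8 (remove /by): {"amr":29,"r":55,"vg":57,"wzt":31}
After op 9 (replace /amr 81): {"amr":81,"r":55,"vg":57,"wzt":31}
After op 10 (remove /r): {"amr":81,"vg":57,"wzt":31}
After op 11 (replace /amr 39): {"amr":39,"vg":57,"wzt":31}
After op 12 (replace /wzt 91): {"amr":39,"vg":57,"wzt":91}
After op 13 (replace /wzt 15): {"amr":39,"vg":57,"wzt":15}
After op 14 (add /kd 35): {"amr":39,"kd":35,"vg":57,"wzt":15}
After op 15 (add /a 26): {"a":26,"amr":39,"kd":35,"vg":57,"wzt":15}
After op 16 (remove /wzt): {"a":26,"amr":39,"kd":35,"vg":57}
Size at the root: 4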